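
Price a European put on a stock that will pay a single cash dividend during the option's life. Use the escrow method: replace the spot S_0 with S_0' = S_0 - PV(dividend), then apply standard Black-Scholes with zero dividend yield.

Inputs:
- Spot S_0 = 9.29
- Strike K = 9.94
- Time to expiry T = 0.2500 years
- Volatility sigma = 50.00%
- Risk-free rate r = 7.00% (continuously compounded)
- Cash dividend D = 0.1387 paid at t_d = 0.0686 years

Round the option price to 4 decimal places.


PV(D) = D * exp(-r * t_d) = 0.1387 * 0.99520951 = 0.13803556
S_0' = S_0 - PV(D) = 9.2900 - 0.13803556 = 9.15196444
d1 = (ln(S_0'/K) + (r + sigma^2/2)*T) / (sigma*sqrt(T)) = -0.13539389
d2 = d1 - sigma*sqrt(T) = -0.38539389
exp(-rT) = 0.98265224
N(-d1) = 0.55384977; N(-d2) = 0.65002719
P = K * exp(-rT) * N(-d2) - S_0' * N(-d1) = 9.9400 * 0.98265224 * 0.65002719 - 9.15196444 * 0.55384977 = 1.2804

Answer: Price = 1.2804


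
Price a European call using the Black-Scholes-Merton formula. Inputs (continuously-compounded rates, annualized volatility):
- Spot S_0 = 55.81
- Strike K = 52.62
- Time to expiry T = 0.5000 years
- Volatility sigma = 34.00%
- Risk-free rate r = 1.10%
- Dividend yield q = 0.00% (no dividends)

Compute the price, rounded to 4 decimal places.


d1 = (ln(S/K) + (r - q + 0.5*sigma^2) * T) / (sigma * sqrt(T)) = 0.38789711
d2 = d1 - sigma * sqrt(T) = 0.14748080
exp(-rT) = 0.99451510; exp(-qT) = 1.00000000
C = S_0 * exp(-qT) * N(d1) - K * exp(-rT) * N(d2)
N(d1) = 0.65095391; N(d2) = 0.55862373
C = 55.8100 * 1.00000000 * 0.65095391 - 52.6200 * 0.99451510 * 0.55862373 = 7.0962

Answer: Price = 7.0962


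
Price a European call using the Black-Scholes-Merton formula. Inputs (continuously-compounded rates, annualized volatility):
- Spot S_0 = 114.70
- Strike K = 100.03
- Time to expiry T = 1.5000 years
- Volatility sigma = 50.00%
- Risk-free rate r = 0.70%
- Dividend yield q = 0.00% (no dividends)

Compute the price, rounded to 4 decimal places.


Answer: Price = 34.2730

Derivation:
d1 = (ln(S/K) + (r - q + 0.5*sigma^2) * T) / (sigma * sqrt(T)) = 0.54680757
d2 = d1 - sigma * sqrt(T) = -0.06556487
exp(-rT) = 0.98955493; exp(-qT) = 1.00000000
C = S_0 * exp(-qT) * N(d1) - K * exp(-rT) * N(d2)
N(d1) = 0.70774453; N(d2) = 0.47386213
C = 114.7000 * 1.00000000 * 0.70774453 - 100.0300 * 0.98955493 * 0.47386213 = 34.2730


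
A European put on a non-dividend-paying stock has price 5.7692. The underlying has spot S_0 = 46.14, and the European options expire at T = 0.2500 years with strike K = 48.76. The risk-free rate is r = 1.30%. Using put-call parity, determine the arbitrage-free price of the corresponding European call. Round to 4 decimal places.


Put-call parity: C - P = S_0 * exp(-qT) - K * exp(-rT).
S_0 * exp(-qT) = 46.1400 * 1.00000000 = 46.14000000
K * exp(-rT) = 48.7600 * 0.99675528 = 48.60178724
C = P + S*exp(-qT) - K*exp(-rT)
C = 5.7692 + 46.14000000 - 48.60178724 = 3.3074

Answer: Call price = 3.3074


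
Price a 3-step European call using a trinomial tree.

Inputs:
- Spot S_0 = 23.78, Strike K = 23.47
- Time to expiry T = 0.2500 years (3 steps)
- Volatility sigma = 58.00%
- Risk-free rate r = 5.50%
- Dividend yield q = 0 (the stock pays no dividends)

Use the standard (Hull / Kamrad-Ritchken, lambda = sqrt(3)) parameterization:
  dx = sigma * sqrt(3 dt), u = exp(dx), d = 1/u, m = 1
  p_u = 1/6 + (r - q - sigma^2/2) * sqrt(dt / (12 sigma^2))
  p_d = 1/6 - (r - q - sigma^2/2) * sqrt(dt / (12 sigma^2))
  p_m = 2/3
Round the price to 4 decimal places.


dt = T/N = 0.083333; dx = sigma*sqrt(3*dt) = 0.290000
u = exp(dx) = 1.336427; d = 1/u = 0.748264
p_u = 0.150402, p_m = 0.666667, p_d = 0.182931
Discount per step: exp(-r*dt) = 0.995427
Stock lattice S(k, j) with j the centered position index:
  k=0: S(0,+0) = 23.7800
  k=1: S(1,-1) = 17.7937; S(1,+0) = 23.7800; S(1,+1) = 31.7802
  k=2: S(2,-2) = 13.3144; S(2,-1) = 17.7937; S(2,+0) = 23.7800; S(2,+1) = 31.7802; S(2,+2) = 42.4720
  k=3: S(3,-3) = 9.9627; S(3,-2) = 13.3144; S(3,-1) = 17.7937; S(3,+0) = 23.7800; S(3,+1) = 31.7802; S(3,+2) = 42.4720; S(3,+3) = 56.7607
Terminal payoffs V(N, j) = max(S_T - K, 0):
  V(3,-3) = 0.000000; V(3,-2) = 0.000000; V(3,-1) = 0.000000; V(3,+0) = 0.310000; V(3,+1) = 8.310246; V(3,+2) = 19.001994; V(3,+3) = 33.290740
Backward induction: V(k, j) = exp(-r*dt) * [p_u * V(k+1, j+1) + p_m * V(k+1, j) + p_d * V(k+1, j-1)]
  V(2,-2) = exp(-r*dt) * [p_u*0.000000 + p_m*0.000000 + p_d*0.000000] = 0.000000
  V(2,-1) = exp(-r*dt) * [p_u*0.310000 + p_m*0.000000 + p_d*0.000000] = 0.046412
  V(2,+0) = exp(-r*dt) * [p_u*8.310246 + p_m*0.310000 + p_d*0.000000] = 1.449886
  V(2,+1) = exp(-r*dt) * [p_u*19.001994 + p_m*8.310246 + p_d*0.310000] = 8.416153
  V(2,+2) = exp(-r*dt) * [p_u*33.290740 + p_m*19.001994 + p_d*8.310246] = 19.107425
  V(1,-1) = exp(-r*dt) * [p_u*1.449886 + p_m*0.046412 + p_d*0.000000] = 0.247869
  V(1,+0) = exp(-r*dt) * [p_u*8.416153 + p_m*1.449886 + p_d*0.046412] = 2.230642
  V(1,+1) = exp(-r*dt) * [p_u*19.107425 + p_m*8.416153 + p_d*1.449886] = 8.709787
  V(0,+0) = exp(-r*dt) * [p_u*8.709787 + p_m*2.230642 + p_d*0.247869] = 2.829412

Answer: Price = V(0,0) = 2.8294


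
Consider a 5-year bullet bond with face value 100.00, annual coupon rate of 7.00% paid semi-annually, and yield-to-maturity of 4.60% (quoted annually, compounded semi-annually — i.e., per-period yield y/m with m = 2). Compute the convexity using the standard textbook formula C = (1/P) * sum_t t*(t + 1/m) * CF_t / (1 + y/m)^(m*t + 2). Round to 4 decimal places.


Coupon per period c = face * coupon_rate / m = 3.500000
Periods per year m = 2; per-period yield y/m = 0.023000
Number of cashflows N = 10
Cashflows (t years, CF_t, discount factor 1/(1+y/m)^(m*t), PV):
  t = 0.5000: CF_t = 3.500000, DF = 0.977517, PV = 3.421310
  t = 1.0000: CF_t = 3.500000, DF = 0.955540, PV = 3.344389
  t = 1.5000: CF_t = 3.500000, DF = 0.934056, PV = 3.269197
  t = 2.0000: CF_t = 3.500000, DF = 0.913056, PV = 3.195696
  t = 2.5000: CF_t = 3.500000, DF = 0.892528, PV = 3.123848
  t = 3.0000: CF_t = 3.500000, DF = 0.872461, PV = 3.053615
  t = 3.5000: CF_t = 3.500000, DF = 0.852846, PV = 2.984961
  t = 4.0000: CF_t = 3.500000, DF = 0.833671, PV = 2.917850
  t = 4.5000: CF_t = 3.500000, DF = 0.814928, PV = 2.852248
  t = 5.0000: CF_t = 103.500000, DF = 0.796606, PV = 82.448738
Price P = sum_t PV_t = 110.611852
Convexity numerator sum_t t*(t + 1/m) * CF_t / (1+y/m)^(m*t + 2):
  t = 0.5000: term = 1.634599
  t = 1.0000: term = 4.793545
  t = 1.5000: term = 9.371544
  t = 2.0000: term = 15.268074
  t = 2.5000: term = 22.387205
  t = 3.0000: term = 30.637426
  t = 3.5000: term = 39.931477
  t = 4.0000: term = 50.186188
  t = 4.5000: term = 61.322322
  t = 5.0000: term = 2166.533652
Convexity = (1/P) * sum = 2402.066030 / 110.611852 = 21.716172

Answer: Convexity = 21.7162


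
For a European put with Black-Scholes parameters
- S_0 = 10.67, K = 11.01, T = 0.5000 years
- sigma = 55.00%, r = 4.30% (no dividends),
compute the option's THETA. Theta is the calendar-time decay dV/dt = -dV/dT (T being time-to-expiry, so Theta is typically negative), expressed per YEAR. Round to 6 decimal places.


d1 = 0.1690810968; d2 = -0.2198276328
phi(d1) = 0.3932802795; exp(-qT) = 1.0000000000; exp(-rT) = 0.9787294775
Theta = -S*exp(-qT)*phi(d1)*sigma/(2*sqrt(T)) + r*K*exp(-rT)*N(-d2) - q*S*exp(-qT)*N(-d1)
N(-d1) = 0.4328664267; N(-d2) = 0.5869973009; sqrt(T) = 0.7071067812
Term 1 = -10.6700 * 1.0000000000 * 0.3932802795 * 0.5500 / (2 * 0.7071067812) = -1.6319779287
Term 2 = 0.0430 * 11.0100 * 0.9787294775 * 0.5869973009 = 0.2719910086
Term 3 = 0 (no dividend yield, q = 0)
Theta = -1.6319779287 + (0.2719910086) + (0.0000000000) = -1.359987

Answer: Theta = -1.359987


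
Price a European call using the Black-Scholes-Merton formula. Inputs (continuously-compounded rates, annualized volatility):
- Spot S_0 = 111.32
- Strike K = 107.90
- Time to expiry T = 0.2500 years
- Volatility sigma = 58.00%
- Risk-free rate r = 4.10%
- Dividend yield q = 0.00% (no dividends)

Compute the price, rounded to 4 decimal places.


Answer: Price = 14.9609

Derivation:
d1 = (ln(S/K) + (r - q + 0.5*sigma^2) * T) / (sigma * sqrt(T)) = 0.28794505
d2 = d1 - sigma * sqrt(T) = -0.00205495
exp(-rT) = 0.98980235; exp(-qT) = 1.00000000
C = S_0 * exp(-qT) * N(d1) - K * exp(-rT) * N(d2)
N(d1) = 0.61330560; N(d2) = 0.49918019
C = 111.3200 * 1.00000000 * 0.61330560 - 107.9000 * 0.98980235 * 0.49918019 = 14.9609


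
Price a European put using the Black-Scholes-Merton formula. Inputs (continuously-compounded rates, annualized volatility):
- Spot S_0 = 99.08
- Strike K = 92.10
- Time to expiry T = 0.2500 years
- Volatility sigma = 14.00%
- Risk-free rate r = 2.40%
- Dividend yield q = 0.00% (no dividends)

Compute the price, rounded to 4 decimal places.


Answer: Price = 0.4314

Derivation:
d1 = (ln(S/K) + (r - q + 0.5*sigma^2) * T) / (sigma * sqrt(T)) = 1.16432373
d2 = d1 - sigma * sqrt(T) = 1.09432373
exp(-rT) = 0.99401796; exp(-qT) = 1.00000000
P = K * exp(-rT) * N(-d2) - S_0 * exp(-qT) * N(-d1)
N(-d1) = 0.12214642; N(-d2) = 0.13690651
P = 92.1000 * 0.99401796 * 0.13690651 - 99.0800 * 1.00000000 * 0.12214642 = 0.4314


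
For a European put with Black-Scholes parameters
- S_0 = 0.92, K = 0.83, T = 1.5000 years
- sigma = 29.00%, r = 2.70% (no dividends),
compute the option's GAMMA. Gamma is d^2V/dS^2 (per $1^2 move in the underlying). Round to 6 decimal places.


d1 = 0.5814665458; d2 = 0.2262905331
phi(d1) = 0.3368928994; exp(-qT) = 1.0000000000; exp(-rT) = 0.9603091645
Gamma = exp(-qT) * phi(d1) / (S * sigma * sqrt(T)) = 1.0000000000 * 0.3368928994 / (0.9200 * 0.2900 * 1.2247448714) = 1.031004

Answer: Gamma = 1.031004


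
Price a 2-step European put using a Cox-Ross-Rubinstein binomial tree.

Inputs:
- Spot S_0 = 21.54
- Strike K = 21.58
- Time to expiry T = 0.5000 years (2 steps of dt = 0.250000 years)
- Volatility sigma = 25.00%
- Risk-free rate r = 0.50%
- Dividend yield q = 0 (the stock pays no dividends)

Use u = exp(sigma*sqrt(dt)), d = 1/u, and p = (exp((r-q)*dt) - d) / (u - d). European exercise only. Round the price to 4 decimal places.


Answer: Price = V(0,0) = 1.3470

Derivation:
dt = T/N = 0.250000
u = exp(sigma*sqrt(dt)) = 1.133148; d = 1/u = 0.882497
p = (exp((r-q)*dt) - d) / (u - d) = 0.473781
Discount per step: exp(-r*dt) = 0.998751
Stock lattice S(k, i) with i counting down-moves:
  k=0: S(0,0) = 21.5400
  k=1: S(1,0) = 24.4080; S(1,1) = 19.0090
  k=2: S(2,0) = 27.6579; S(2,1) = 21.5400; S(2,2) = 16.7754
Terminal payoffs V(N, i) = max(K - S_T, 0):
  V(2,0) = 0.000000; V(2,1) = 0.040000; V(2,2) = 4.804631
Backward induction: V(k, i) = exp(-r*dt) * [p * V(k+1, i) + (1-p) * V(k+1, i+1)].
  V(1,0) = exp(-r*dt) * [p*0.000000 + (1-p)*0.040000] = 0.021022
  V(1,1) = exp(-r*dt) * [p*0.040000 + (1-p)*4.804631] = 2.544059
  V(0,0) = exp(-r*dt) * [p*0.021022 + (1-p)*2.544059] = 1.347008


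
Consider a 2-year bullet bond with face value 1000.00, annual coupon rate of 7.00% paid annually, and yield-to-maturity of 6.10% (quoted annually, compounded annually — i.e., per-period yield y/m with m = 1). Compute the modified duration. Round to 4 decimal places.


Answer: Modified duration = 1.8238

Derivation:
Coupon per period c = face * coupon_rate / m = 70.000000
Periods per year m = 1; per-period yield y/m = 0.061000
Number of cashflows N = 2
Cashflows (t years, CF_t, discount factor 1/(1+y/m)^(m*t), PV):
  t = 1.0000: CF_t = 70.000000, DF = 0.942507, PV = 65.975495
  t = 2.0000: CF_t = 1070.000000, DF = 0.888320, PV = 950.501945
Price P = sum_t PV_t = 1016.477440
First compute Macaulay numerator sum_t t * PV_t:
  t * PV_t at t = 1.0000: 65.975495
  t * PV_t at t = 2.0000: 1901.003890
Macaulay duration D = 1966.979385 / 1016.477440 = 1.935094
Modified duration = D / (1 + y/m) = 1.935094 / (1 + 0.061000) = 1.823840


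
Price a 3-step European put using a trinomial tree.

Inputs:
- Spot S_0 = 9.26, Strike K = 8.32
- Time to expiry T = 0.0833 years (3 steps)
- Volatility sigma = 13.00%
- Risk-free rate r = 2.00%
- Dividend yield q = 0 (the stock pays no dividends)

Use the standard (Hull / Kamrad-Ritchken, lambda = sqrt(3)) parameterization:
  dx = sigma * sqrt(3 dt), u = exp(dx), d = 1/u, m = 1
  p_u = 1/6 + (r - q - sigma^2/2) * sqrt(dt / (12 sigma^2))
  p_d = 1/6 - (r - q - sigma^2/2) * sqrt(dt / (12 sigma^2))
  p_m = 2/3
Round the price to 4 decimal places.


dt = T/N = 0.027767; dx = sigma*sqrt(3*dt) = 0.037520
u = exp(dx) = 1.038233; d = 1/u = 0.963175
p_u = 0.170940, p_m = 0.666667, p_d = 0.162393
Discount per step: exp(-r*dt) = 0.999445
Stock lattice S(k, j) with j the centered position index:
  k=0: S(0,+0) = 9.2600
  k=1: S(1,-1) = 8.9190; S(1,+0) = 9.2600; S(1,+1) = 9.6140
  k=2: S(2,-2) = 8.5906; S(2,-1) = 8.9190; S(2,+0) = 9.2600; S(2,+1) = 9.6140; S(2,+2) = 9.9816
  k=3: S(3,-3) = 8.2742; S(3,-2) = 8.5906; S(3,-1) = 8.9190; S(3,+0) = 9.2600; S(3,+1) = 9.6140; S(3,+2) = 9.9816; S(3,+3) = 10.3632
Terminal payoffs V(N, j) = max(K - S_T, 0):
  V(3,-3) = 0.045792; V(3,-2) = 0.000000; V(3,-1) = 0.000000; V(3,+0) = 0.000000; V(3,+1) = 0.000000; V(3,+2) = 0.000000; V(3,+3) = 0.000000
Backward induction: V(k, j) = exp(-r*dt) * [p_u * V(k+1, j+1) + p_m * V(k+1, j) + p_d * V(k+1, j-1)]
  V(2,-2) = exp(-r*dt) * [p_u*0.000000 + p_m*0.000000 + p_d*0.045792] = 0.007432
  V(2,-1) = exp(-r*dt) * [p_u*0.000000 + p_m*0.000000 + p_d*0.000000] = 0.000000
  V(2,+0) = exp(-r*dt) * [p_u*0.000000 + p_m*0.000000 + p_d*0.000000] = 0.000000
  V(2,+1) = exp(-r*dt) * [p_u*0.000000 + p_m*0.000000 + p_d*0.000000] = 0.000000
  V(2,+2) = exp(-r*dt) * [p_u*0.000000 + p_m*0.000000 + p_d*0.000000] = 0.000000
  V(1,-1) = exp(-r*dt) * [p_u*0.000000 + p_m*0.000000 + p_d*0.007432] = 0.001206
  V(1,+0) = exp(-r*dt) * [p_u*0.000000 + p_m*0.000000 + p_d*0.000000] = 0.000000
  V(1,+1) = exp(-r*dt) * [p_u*0.000000 + p_m*0.000000 + p_d*0.000000] = 0.000000
  V(0,+0) = exp(-r*dt) * [p_u*0.000000 + p_m*0.000000 + p_d*0.001206] = 0.000196

Answer: Price = V(0,0) = 0.0002


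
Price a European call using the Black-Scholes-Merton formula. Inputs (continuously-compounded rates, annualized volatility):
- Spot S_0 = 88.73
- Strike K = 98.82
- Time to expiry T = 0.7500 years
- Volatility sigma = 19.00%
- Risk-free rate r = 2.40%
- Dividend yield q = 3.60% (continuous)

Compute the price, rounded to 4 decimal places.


Answer: Price = 2.1149

Derivation:
d1 = (ln(S/K) + (r - q + 0.5*sigma^2) * T) / (sigma * sqrt(T)) = -0.62696874
d2 = d1 - sigma * sqrt(T) = -0.79151357
exp(-rT) = 0.98216103; exp(-qT) = 0.97336124
C = S_0 * exp(-qT) * N(d1) - K * exp(-rT) * N(d2)
N(d1) = 0.26533986; N(d2) = 0.21432218
C = 88.7300 * 0.97336124 * 0.26533986 - 98.8200 * 0.98216103 * 0.21432218 = 2.1149


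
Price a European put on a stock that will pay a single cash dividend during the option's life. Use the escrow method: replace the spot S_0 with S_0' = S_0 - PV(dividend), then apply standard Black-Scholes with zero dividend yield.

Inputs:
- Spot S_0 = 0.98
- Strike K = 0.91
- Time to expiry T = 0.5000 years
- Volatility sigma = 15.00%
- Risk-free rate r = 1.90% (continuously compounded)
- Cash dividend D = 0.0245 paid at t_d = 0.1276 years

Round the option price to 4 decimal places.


PV(D) = D * exp(-r * t_d) = 0.0245 * 0.99757854 = 0.02444067
S_0' = S_0 - PV(D) = 0.9800 - 0.02444067 = 0.95555933
d1 = (ln(S_0'/K) + (r + sigma^2/2)*T) / (sigma*sqrt(T)) = 0.60318331
d2 = d1 - sigma*sqrt(T) = 0.49711729
exp(-rT) = 0.99054498
N(-d1) = 0.27319338; N(-d2) = 0.30955317
P = K * exp(-rT) * N(-d2) - S_0' * N(-d1) = 0.9100 * 0.99054498 * 0.30955317 - 0.95555933 * 0.27319338 = 0.0180

Answer: Price = 0.0180


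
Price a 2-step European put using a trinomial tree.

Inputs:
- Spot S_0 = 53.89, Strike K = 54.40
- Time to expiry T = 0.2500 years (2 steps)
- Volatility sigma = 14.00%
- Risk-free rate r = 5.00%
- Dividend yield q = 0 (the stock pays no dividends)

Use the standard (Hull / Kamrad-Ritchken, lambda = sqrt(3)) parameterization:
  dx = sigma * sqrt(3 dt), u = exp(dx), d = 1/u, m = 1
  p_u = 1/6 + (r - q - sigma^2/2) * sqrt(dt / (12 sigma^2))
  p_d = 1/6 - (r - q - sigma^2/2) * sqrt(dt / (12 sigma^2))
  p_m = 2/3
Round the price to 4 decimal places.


dt = T/N = 0.125000; dx = sigma*sqrt(3*dt) = 0.085732
u = exp(dx) = 1.089514; d = 1/u = 0.917840
p_u = 0.195973, p_m = 0.666667, p_d = 0.137360
Discount per step: exp(-r*dt) = 0.993769
Stock lattice S(k, j) with j the centered position index:
  k=0: S(0,+0) = 53.8900
  k=1: S(1,-1) = 49.4624; S(1,+0) = 53.8900; S(1,+1) = 58.7139
  k=2: S(2,-2) = 45.3986; S(2,-1) = 49.4624; S(2,+0) = 53.8900; S(2,+1) = 58.7139; S(2,+2) = 63.9697
Terminal payoffs V(N, j) = max(K - S_T, 0):
  V(2,-2) = 9.001428; V(2,-1) = 4.937600; V(2,+0) = 0.510000; V(2,+1) = 0.000000; V(2,+2) = 0.000000
Backward induction: V(k, j) = exp(-r*dt) * [p_u * V(k+1, j+1) + p_m * V(k+1, j) + p_d * V(k+1, j-1)]
  V(1,-1) = exp(-r*dt) * [p_u*0.510000 + p_m*4.937600 + p_d*9.001428] = 4.599282
  V(1,+0) = exp(-r*dt) * [p_u*0.000000 + p_m*0.510000 + p_d*4.937600] = 1.011886
  V(1,+1) = exp(-r*dt) * [p_u*0.000000 + p_m*0.000000 + p_d*0.510000] = 0.069617
  V(0,+0) = exp(-r*dt) * [p_u*0.069617 + p_m*1.011886 + p_d*4.599282] = 1.311768

Answer: Price = V(0,0) = 1.3118


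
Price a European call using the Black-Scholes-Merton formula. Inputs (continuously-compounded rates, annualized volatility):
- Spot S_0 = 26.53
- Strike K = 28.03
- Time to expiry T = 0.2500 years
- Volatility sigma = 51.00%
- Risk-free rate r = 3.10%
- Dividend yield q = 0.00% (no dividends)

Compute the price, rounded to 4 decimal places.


d1 = (ln(S/K) + (r - q + 0.5*sigma^2) * T) / (sigma * sqrt(T)) = -0.05779097
d2 = d1 - sigma * sqrt(T) = -0.31279097
exp(-rT) = 0.99227995; exp(-qT) = 1.00000000
C = S_0 * exp(-qT) * N(d1) - K * exp(-rT) * N(d2)
N(d1) = 0.47695757; N(d2) = 0.37721974
C = 26.5300 * 1.00000000 * 0.47695757 - 28.0300 * 0.99227995 * 0.37721974 = 2.1618

Answer: Price = 2.1618


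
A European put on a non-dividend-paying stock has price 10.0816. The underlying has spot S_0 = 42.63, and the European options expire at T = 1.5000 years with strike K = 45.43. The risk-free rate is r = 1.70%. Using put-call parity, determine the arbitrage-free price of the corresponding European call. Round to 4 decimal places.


Put-call parity: C - P = S_0 * exp(-qT) - K * exp(-rT).
S_0 * exp(-qT) = 42.6300 * 1.00000000 = 42.63000000
K * exp(-rT) = 45.4300 * 0.97482238 = 44.28618068
C = P + S*exp(-qT) - K*exp(-rT)
C = 10.0816 + 42.63000000 - 44.28618068 = 8.4254

Answer: Call price = 8.4254


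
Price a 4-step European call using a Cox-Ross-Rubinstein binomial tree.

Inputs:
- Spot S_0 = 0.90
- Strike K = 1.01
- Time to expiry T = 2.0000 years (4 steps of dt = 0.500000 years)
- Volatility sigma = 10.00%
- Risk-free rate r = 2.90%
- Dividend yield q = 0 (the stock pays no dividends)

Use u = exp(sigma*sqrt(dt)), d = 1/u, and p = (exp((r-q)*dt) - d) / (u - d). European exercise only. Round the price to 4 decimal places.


dt = T/N = 0.500000
u = exp(sigma*sqrt(dt)) = 1.073271; d = 1/u = 0.931731
p = (exp((r-q)*dt) - d) / (u - d) = 0.585521
Discount per step: exp(-r*dt) = 0.985605
Stock lattice S(k, i) with i counting down-moves:
  k=0: S(0,0) = 0.9000
  k=1: S(1,0) = 0.9659; S(1,1) = 0.8386
  k=2: S(2,0) = 1.0367; S(2,1) = 0.9000; S(2,2) = 0.7813
  k=3: S(3,0) = 1.1127; S(3,1) = 0.9659; S(3,2) = 0.8386; S(3,3) = 0.7280
  k=4: S(4,0) = 1.1942; S(4,1) = 1.0367; S(4,2) = 0.9000; S(4,3) = 0.7813; S(4,4) = 0.6783
Terminal payoffs V(N, i) = max(S_T - K, 0):
  V(4,0) = 0.184207; V(4,1) = 0.026719; V(4,2) = 0.000000; V(4,3) = 0.000000; V(4,4) = 0.000000
Backward induction: V(k, i) = exp(-r*dt) * [p * V(k+1, i) + (1-p) * V(k+1, i+1)].
  V(3,0) = exp(-r*dt) * [p*0.184207 + (1-p)*0.026719] = 0.117219
  V(3,1) = exp(-r*dt) * [p*0.026719 + (1-p)*0.000000] = 0.015419
  V(3,2) = exp(-r*dt) * [p*0.000000 + (1-p)*0.000000] = 0.000000
  V(3,3) = exp(-r*dt) * [p*0.000000 + (1-p)*0.000000] = 0.000000
  V(2,0) = exp(-r*dt) * [p*0.117219 + (1-p)*0.015419] = 0.073945
  V(2,1) = exp(-r*dt) * [p*0.015419 + (1-p)*0.000000] = 0.008898
  V(2,2) = exp(-r*dt) * [p*0.000000 + (1-p)*0.000000] = 0.000000
  V(1,0) = exp(-r*dt) * [p*0.073945 + (1-p)*0.008898] = 0.046308
  V(1,1) = exp(-r*dt) * [p*0.008898 + (1-p)*0.000000] = 0.005135
  V(0,0) = exp(-r*dt) * [p*0.046308 + (1-p)*0.005135] = 0.028822

Answer: Price = V(0,0) = 0.0288


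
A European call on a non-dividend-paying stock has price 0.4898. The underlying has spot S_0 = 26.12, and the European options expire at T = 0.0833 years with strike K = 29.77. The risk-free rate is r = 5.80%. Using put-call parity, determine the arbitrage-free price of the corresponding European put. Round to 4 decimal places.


Put-call parity: C - P = S_0 * exp(-qT) - K * exp(-rT).
S_0 * exp(-qT) = 26.1200 * 1.00000000 = 26.12000000
K * exp(-rT) = 29.7700 * 0.99518025 = 29.62651612
P = C - S*exp(-qT) + K*exp(-rT)
P = 0.4898 - 26.12000000 + 29.62651612 = 3.9963

Answer: Put price = 3.9963


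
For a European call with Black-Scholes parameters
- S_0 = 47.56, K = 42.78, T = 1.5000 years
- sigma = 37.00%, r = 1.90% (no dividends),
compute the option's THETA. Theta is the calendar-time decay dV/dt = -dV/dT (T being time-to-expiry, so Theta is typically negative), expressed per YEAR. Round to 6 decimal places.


Answer: Theta = -2.916440

Derivation:
d1 = 0.5232118215; d2 = 0.0700562191
phi(d1) = 0.3479091703; exp(-qT) = 1.0000000000; exp(-rT) = 0.9719022941
Theta = -S*exp(-qT)*phi(d1)*sigma/(2*sqrt(T)) - r*K*exp(-rT)*N(d2) + q*S*exp(-qT)*N(d1)
N(d1) = 0.6995865721; N(d2) = 0.5279255434; sqrt(T) = 1.2247448714
Term 1 = -47.5600 * 1.0000000000 * 0.3479091703 * 0.3700 / (2 * 1.2247448714) = -2.4993888093
Term 2 = -0.0190 * 42.7800 * 0.9719022941 * 0.5279255434 = -0.4170514774
Term 3 = 0 (no dividend yield, q = 0)
Theta = -2.4993888093 + (-0.4170514774) + (0.0000000000) = -2.916440


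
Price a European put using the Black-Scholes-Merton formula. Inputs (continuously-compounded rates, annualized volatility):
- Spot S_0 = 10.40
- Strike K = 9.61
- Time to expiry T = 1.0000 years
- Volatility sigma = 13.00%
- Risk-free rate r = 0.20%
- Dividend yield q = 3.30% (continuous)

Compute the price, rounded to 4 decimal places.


d1 = (ln(S/K) + (r - q + 0.5*sigma^2) * T) / (sigma * sqrt(T)) = 0.43424295
d2 = d1 - sigma * sqrt(T) = 0.30424295
exp(-rT) = 0.99800200; exp(-qT) = 0.96753856
P = K * exp(-rT) * N(-d2) - S_0 * exp(-qT) * N(-d1)
N(-d1) = 0.33205601; N(-d2) = 0.38047140
P = 9.6100 * 0.99800200 * 0.38047140 - 10.4000 * 0.96753856 * 0.33205601 = 0.3077

Answer: Price = 0.3077


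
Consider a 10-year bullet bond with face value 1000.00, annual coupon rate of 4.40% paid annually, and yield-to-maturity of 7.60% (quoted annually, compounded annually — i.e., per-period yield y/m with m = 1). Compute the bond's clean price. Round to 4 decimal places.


Answer: Price = 781.3488

Derivation:
Coupon per period c = face * coupon_rate / m = 44.000000
Periods per year m = 1; per-period yield y/m = 0.076000
Number of cashflows N = 10
Cashflows (t years, CF_t, discount factor 1/(1+y/m)^(m*t), PV):
  t = 1.0000: CF_t = 44.000000, DF = 0.929368, PV = 40.892193
  t = 2.0000: CF_t = 44.000000, DF = 0.863725, PV = 38.003897
  t = 3.0000: CF_t = 44.000000, DF = 0.802718, PV = 35.319607
  t = 4.0000: CF_t = 44.000000, DF = 0.746021, PV = 32.824914
  t = 5.0000: CF_t = 44.000000, DF = 0.693328, PV = 30.506425
  t = 6.0000: CF_t = 44.000000, DF = 0.644357, PV = 28.351696
  t = 7.0000: CF_t = 44.000000, DF = 0.598845, PV = 26.349160
  t = 8.0000: CF_t = 44.000000, DF = 0.556547, PV = 24.488067
  t = 9.0000: CF_t = 44.000000, DF = 0.517237, PV = 22.758427
  t = 10.0000: CF_t = 1044.000000, DF = 0.480704, PV = 501.854457
Price P = sum_t PV_t = 781.348843


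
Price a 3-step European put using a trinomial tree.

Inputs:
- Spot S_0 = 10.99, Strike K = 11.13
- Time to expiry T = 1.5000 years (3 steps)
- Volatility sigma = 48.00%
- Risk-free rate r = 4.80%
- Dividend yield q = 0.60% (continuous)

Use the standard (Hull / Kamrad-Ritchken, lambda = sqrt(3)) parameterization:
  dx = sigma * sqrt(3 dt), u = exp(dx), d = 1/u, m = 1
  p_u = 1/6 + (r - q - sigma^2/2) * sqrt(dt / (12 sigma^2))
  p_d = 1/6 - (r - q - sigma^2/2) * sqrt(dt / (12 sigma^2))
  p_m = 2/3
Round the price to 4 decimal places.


Answer: Price = V(0,0) = 1.9902

Derivation:
dt = T/N = 0.500000; dx = sigma*sqrt(3*dt) = 0.587878
u = exp(dx) = 1.800164; d = 1/u = 0.555505
p_u = 0.135538, p_m = 0.666667, p_d = 0.197796
Discount per step: exp(-r*dt) = 0.976286
Stock lattice S(k, j) with j the centered position index:
  k=0: S(0,+0) = 10.9900
  k=1: S(1,-1) = 6.1050; S(1,+0) = 10.9900; S(1,+1) = 19.7838
  k=2: S(2,-2) = 3.3914; S(2,-1) = 6.1050; S(2,+0) = 10.9900; S(2,+1) = 19.7838; S(2,+2) = 35.6141
  k=3: S(3,-3) = 1.8839; S(3,-2) = 3.3914; S(3,-1) = 6.1050; S(3,+0) = 10.9900; S(3,+1) = 19.7838; S(3,+2) = 35.6141; S(3,+3) = 64.1112
Terminal payoffs V(N, j) = max(K - S_T, 0):
  V(3,-3) = 9.246083; V(3,-2) = 7.738641; V(3,-1) = 5.024999; V(3,+0) = 0.140000; V(3,+1) = 0.000000; V(3,+2) = 0.000000; V(3,+3) = 0.000000
Backward induction: V(k, j) = exp(-r*dt) * [p_u * V(k+1, j+1) + p_m * V(k+1, j) + p_d * V(k+1, j-1)]
  V(2,-2) = exp(-r*dt) * [p_u*5.024999 + p_m*7.738641 + p_d*9.246083] = 7.487141
  V(2,-1) = exp(-r*dt) * [p_u*0.140000 + p_m*5.024999 + p_d*7.738641] = 4.783452
  V(2,+0) = exp(-r*dt) * [p_u*0.000000 + p_m*0.140000 + p_d*5.024999] = 1.061473
  V(2,+1) = exp(-r*dt) * [p_u*0.000000 + p_m*0.000000 + p_d*0.140000] = 0.027035
  V(2,+2) = exp(-r*dt) * [p_u*0.000000 + p_m*0.000000 + p_d*0.000000] = 0.000000
  V(1,-1) = exp(-r*dt) * [p_u*1.061473 + p_m*4.783452 + p_d*7.487141] = 4.699606
  V(1,+0) = exp(-r*dt) * [p_u*0.027035 + p_m*1.061473 + p_d*4.783452] = 1.618153
  V(1,+1) = exp(-r*dt) * [p_u*0.000000 + p_m*0.027035 + p_d*1.061473] = 0.222571
  V(0,+0) = exp(-r*dt) * [p_u*0.222571 + p_m*1.618153 + p_d*4.699606] = 1.990155


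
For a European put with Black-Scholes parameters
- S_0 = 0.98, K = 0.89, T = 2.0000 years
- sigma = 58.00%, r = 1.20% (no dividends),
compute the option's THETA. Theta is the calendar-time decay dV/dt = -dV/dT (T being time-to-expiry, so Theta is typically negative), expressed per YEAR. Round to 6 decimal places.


Answer: Theta = -0.062362

Derivation:
d1 = 0.5568235592; d2 = -0.2634203070
phi(d1) = 0.3416512595; exp(-qT) = 1.0000000000; exp(-rT) = 0.9762857098
Theta = -S*exp(-qT)*phi(d1)*sigma/(2*sqrt(T)) + r*K*exp(-rT)*N(-d2) - q*S*exp(-qT)*N(-d1)
N(-d1) = 0.2888239929; N(-d2) = 0.6038866798; sqrt(T) = 1.4142135624
Term 1 = -0.9800 * 1.0000000000 * 0.3416512595 * 0.5800 / (2 * 1.4142135624) = -0.0686581507
Term 2 = 0.0120 * 0.8900 * 0.9762857098 * 0.6038866798 = 0.0062965642
Term 3 = 0 (no dividend yield, q = 0)
Theta = -0.0686581507 + (0.0062965642) + (0.0000000000) = -0.062362


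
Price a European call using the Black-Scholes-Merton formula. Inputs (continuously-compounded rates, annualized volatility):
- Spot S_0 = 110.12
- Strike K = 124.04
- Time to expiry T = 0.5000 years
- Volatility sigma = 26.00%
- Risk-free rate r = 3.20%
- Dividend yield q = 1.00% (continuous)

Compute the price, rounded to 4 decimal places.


d1 = (ln(S/K) + (r - q + 0.5*sigma^2) * T) / (sigma * sqrt(T)) = -0.49570042
d2 = d1 - sigma * sqrt(T) = -0.67954819
exp(-rT) = 0.98412732; exp(-qT) = 0.99501248
C = S_0 * exp(-qT) * N(d1) - K * exp(-rT) * N(d2)
N(d1) = 0.31005289; N(d2) = 0.24839529
C = 110.1200 * 0.99501248 * 0.31005289 - 124.0400 * 0.98412732 * 0.24839529 = 3.6508

Answer: Price = 3.6508


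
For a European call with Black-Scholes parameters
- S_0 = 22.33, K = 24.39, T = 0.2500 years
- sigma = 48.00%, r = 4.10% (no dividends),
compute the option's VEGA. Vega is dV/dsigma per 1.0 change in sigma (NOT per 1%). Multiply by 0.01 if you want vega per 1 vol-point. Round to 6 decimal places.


Answer: Vega = 4.361603

Derivation:
d1 = -0.2049672766; d2 = -0.4449672766
phi(d1) = 0.3906495840; exp(-qT) = 1.0000000000; exp(-rT) = 0.9898023522
Vega = S * exp(-qT) * phi(d1) * sqrt(T) = 22.3300 * 1.0000000000 * 0.3906495840 * 0.5000000000 = 4.361603


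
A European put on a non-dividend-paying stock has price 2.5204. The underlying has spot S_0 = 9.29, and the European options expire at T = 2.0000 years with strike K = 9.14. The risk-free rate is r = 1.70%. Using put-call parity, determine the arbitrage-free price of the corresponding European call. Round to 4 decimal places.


Answer: Call price = 2.9759

Derivation:
Put-call parity: C - P = S_0 * exp(-qT) - K * exp(-rT).
S_0 * exp(-qT) = 9.2900 * 1.00000000 = 9.29000000
K * exp(-rT) = 9.1400 * 0.96657150 = 8.83446355
C = P + S*exp(-qT) - K*exp(-rT)
C = 2.5204 + 9.29000000 - 8.83446355 = 2.9759


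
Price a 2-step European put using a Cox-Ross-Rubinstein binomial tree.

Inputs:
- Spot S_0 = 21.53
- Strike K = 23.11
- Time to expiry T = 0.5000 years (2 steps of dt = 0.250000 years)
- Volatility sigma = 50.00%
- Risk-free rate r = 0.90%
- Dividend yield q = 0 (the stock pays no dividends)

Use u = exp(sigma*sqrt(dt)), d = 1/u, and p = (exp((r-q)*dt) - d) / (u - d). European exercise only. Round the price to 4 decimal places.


Answer: Price = V(0,0) = 3.8884

Derivation:
dt = T/N = 0.250000
u = exp(sigma*sqrt(dt)) = 1.284025; d = 1/u = 0.778801
p = (exp((r-q)*dt) - d) / (u - d) = 0.442282
Discount per step: exp(-r*dt) = 0.997753
Stock lattice S(k, i) with i counting down-moves:
  k=0: S(0,0) = 21.5300
  k=1: S(1,0) = 27.6451; S(1,1) = 16.7676
  k=2: S(2,0) = 35.4970; S(2,1) = 21.5300; S(2,2) = 13.0586
Terminal payoffs V(N, i) = max(K - S_T, 0):
  V(2,0) = 0.000000; V(2,1) = 1.580000; V(2,2) = 10.051395
Backward induction: V(k, i) = exp(-r*dt) * [p * V(k+1, i) + (1-p) * V(k+1, i+1)].
  V(1,0) = exp(-r*dt) * [p*0.000000 + (1-p)*1.580000] = 0.879214
  V(1,1) = exp(-r*dt) * [p*1.580000 + (1-p)*10.051395] = 6.290480
  V(0,0) = exp(-r*dt) * [p*0.879214 + (1-p)*6.290480] = 3.888416


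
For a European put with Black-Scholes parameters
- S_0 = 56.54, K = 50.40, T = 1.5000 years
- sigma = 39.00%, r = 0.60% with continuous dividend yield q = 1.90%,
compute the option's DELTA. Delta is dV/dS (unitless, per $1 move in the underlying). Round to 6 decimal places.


Answer: Delta = -0.321165

Derivation:
d1 = 0.4386725802; d2 = -0.0389779197
phi(d1) = 0.3623461352; exp(-qT) = 0.9719022941; exp(-rT) = 0.9910403788
N(-d1) = 0.3304493990
Delta = -exp(-qT) * N(-d1) = -0.9719022941 * 0.3304493990 = -0.321165


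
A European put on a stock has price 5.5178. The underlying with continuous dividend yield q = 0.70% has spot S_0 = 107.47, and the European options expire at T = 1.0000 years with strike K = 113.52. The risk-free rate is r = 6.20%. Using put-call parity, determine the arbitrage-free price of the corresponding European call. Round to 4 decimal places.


Put-call parity: C - P = S_0 * exp(-qT) - K * exp(-rT).
S_0 * exp(-qT) = 107.4700 * 0.99302444 = 106.72033688
K * exp(-rT) = 113.5200 * 0.93988289 = 106.69550531
C = P + S*exp(-qT) - K*exp(-rT)
C = 5.5178 + 106.72033688 - 106.69550531 = 5.5426

Answer: Call price = 5.5426


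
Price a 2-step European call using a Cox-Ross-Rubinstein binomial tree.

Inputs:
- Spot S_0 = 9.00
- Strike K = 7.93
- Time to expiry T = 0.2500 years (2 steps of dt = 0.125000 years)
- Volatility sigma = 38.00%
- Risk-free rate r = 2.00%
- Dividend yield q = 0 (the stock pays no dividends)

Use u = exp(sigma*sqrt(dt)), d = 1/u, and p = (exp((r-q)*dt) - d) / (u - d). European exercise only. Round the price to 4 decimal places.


Answer: Price = V(0,0) = 1.3969

Derivation:
dt = T/N = 0.125000
u = exp(sigma*sqrt(dt)) = 1.143793; d = 1/u = 0.874284
p = (exp((r-q)*dt) - d) / (u - d) = 0.475751
Discount per step: exp(-r*dt) = 0.997503
Stock lattice S(k, i) with i counting down-moves:
  k=0: S(0,0) = 9.0000
  k=1: S(1,0) = 10.2941; S(1,1) = 7.8686
  k=2: S(2,0) = 11.7744; S(2,1) = 9.0000; S(2,2) = 6.8793
Terminal payoffs V(N, i) = max(S_T - K, 0):
  V(2,0) = 3.844370; V(2,1) = 1.070000; V(2,2) = 0.000000
Backward induction: V(k, i) = exp(-r*dt) * [p * V(k+1, i) + (1-p) * V(k+1, i+1)].
  V(1,0) = exp(-r*dt) * [p*3.844370 + (1-p)*1.070000] = 2.383941
  V(1,1) = exp(-r*dt) * [p*1.070000 + (1-p)*0.000000] = 0.507782
  V(0,0) = exp(-r*dt) * [p*2.383941 + (1-p)*0.507782] = 1.396869


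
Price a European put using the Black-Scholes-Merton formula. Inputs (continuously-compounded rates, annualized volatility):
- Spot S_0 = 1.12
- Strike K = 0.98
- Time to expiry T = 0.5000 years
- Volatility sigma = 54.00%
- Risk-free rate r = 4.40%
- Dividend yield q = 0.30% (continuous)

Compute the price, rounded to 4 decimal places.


Answer: Price = 0.0899

Derivation:
d1 = (ln(S/K) + (r - q + 0.5*sigma^2) * T) / (sigma * sqrt(T)) = 0.59431380
d2 = d1 - sigma * sqrt(T) = 0.21247614
exp(-rT) = 0.97824024; exp(-qT) = 0.99850112
P = K * exp(-rT) * N(-d2) - S_0 * exp(-qT) * N(-d1)
N(-d1) = 0.27615112; N(-d2) = 0.41586780
P = 0.9800 * 0.97824024 * 0.41586780 - 1.1200 * 0.99850112 * 0.27615112 = 0.0899


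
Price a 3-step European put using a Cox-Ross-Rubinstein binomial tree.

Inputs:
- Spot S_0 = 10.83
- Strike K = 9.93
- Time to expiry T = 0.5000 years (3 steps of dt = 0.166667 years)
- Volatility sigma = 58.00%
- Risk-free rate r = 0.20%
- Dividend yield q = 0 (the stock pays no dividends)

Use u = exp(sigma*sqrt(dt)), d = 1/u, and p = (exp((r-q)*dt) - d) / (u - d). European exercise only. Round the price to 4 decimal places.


dt = T/N = 0.166667
u = exp(sigma*sqrt(dt)) = 1.267167; d = 1/u = 0.789162
p = (exp((r-q)*dt) - d) / (u - d) = 0.441776
Discount per step: exp(-r*dt) = 0.999667
Stock lattice S(k, i) with i counting down-moves:
  k=0: S(0,0) = 10.8300
  k=1: S(1,0) = 13.7234; S(1,1) = 8.5466
  k=2: S(2,0) = 17.3899; S(2,1) = 10.8300; S(2,2) = 6.7447
  k=3: S(3,0) = 22.0359; S(3,1) = 13.7234; S(3,2) = 8.5466; S(3,3) = 5.3226
Terminal payoffs V(N, i) = max(K - S_T, 0):
  V(3,0) = 0.000000; V(3,1) = 0.000000; V(3,2) = 1.383379; V(3,3) = 4.607367
Backward induction: V(k, i) = exp(-r*dt) * [p * V(k+1, i) + (1-p) * V(k+1, i+1)].
  V(2,0) = exp(-r*dt) * [p*0.000000 + (1-p)*0.000000] = 0.000000
  V(2,1) = exp(-r*dt) * [p*0.000000 + (1-p)*1.383379] = 0.771977
  V(2,2) = exp(-r*dt) * [p*1.383379 + (1-p)*4.607367] = 3.182024
  V(1,0) = exp(-r*dt) * [p*0.000000 + (1-p)*0.771977] = 0.430792
  V(1,1) = exp(-r*dt) * [p*0.771977 + (1-p)*3.182024] = 2.116616
  V(0,0) = exp(-r*dt) * [p*0.430792 + (1-p)*2.116616] = 1.371402

Answer: Price = V(0,0) = 1.3714


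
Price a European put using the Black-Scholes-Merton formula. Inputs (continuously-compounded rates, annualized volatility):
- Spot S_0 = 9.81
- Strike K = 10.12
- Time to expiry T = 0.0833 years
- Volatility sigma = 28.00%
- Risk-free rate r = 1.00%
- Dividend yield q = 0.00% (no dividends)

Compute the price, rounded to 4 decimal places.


d1 = (ln(S/K) + (r - q + 0.5*sigma^2) * T) / (sigma * sqrt(T)) = -0.33426644
d2 = d1 - sigma * sqrt(T) = -0.41507931
exp(-rT) = 0.99916735; exp(-qT) = 1.00000000
P = K * exp(-rT) * N(-d2) - S_0 * exp(-qT) * N(-d1)
N(-d1) = 0.63091074; N(-d2) = 0.66095808
P = 10.1200 * 0.99916735 * 0.66095808 - 9.8100 * 1.00000000 * 0.63091074 = 0.4941

Answer: Price = 0.4941


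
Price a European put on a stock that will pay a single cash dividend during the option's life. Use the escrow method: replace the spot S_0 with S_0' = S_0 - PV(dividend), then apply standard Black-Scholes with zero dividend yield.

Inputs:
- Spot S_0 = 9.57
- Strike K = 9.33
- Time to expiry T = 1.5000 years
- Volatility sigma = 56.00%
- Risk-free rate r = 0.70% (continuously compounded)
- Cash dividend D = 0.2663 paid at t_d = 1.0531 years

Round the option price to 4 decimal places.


Answer: Price = 2.4509

Derivation:
PV(D) = D * exp(-r * t_d) = 0.2663 * 0.99265540 = 0.26434413
S_0' = S_0 - PV(D) = 9.5700 - 0.26434413 = 9.30565587
d1 = (ln(S_0'/K) + (r + sigma^2/2)*T) / (sigma*sqrt(T)) = 0.35442857
d2 = d1 - sigma*sqrt(T) = -0.33142856
exp(-rT) = 0.98955493
N(-d1) = 0.36150886; N(-d2) = 0.62983960
P = K * exp(-rT) * N(-d2) - S_0' * N(-d1) = 9.3300 * 0.98955493 * 0.62983960 - 9.30565587 * 0.36150886 = 2.4509


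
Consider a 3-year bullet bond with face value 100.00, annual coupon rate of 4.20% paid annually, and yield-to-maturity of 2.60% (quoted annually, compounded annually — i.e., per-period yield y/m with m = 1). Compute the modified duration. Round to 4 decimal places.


Answer: Modified duration = 2.8105

Derivation:
Coupon per period c = face * coupon_rate / m = 4.200000
Periods per year m = 1; per-period yield y/m = 0.026000
Number of cashflows N = 3
Cashflows (t years, CF_t, discount factor 1/(1+y/m)^(m*t), PV):
  t = 1.0000: CF_t = 4.200000, DF = 0.974659, PV = 4.093567
  t = 2.0000: CF_t = 4.200000, DF = 0.949960, PV = 3.989832
  t = 3.0000: CF_t = 104.200000, DF = 0.925887, PV = 96.477410
Price P = sum_t PV_t = 104.560809
First compute Macaulay numerator sum_t t * PV_t:
  t * PV_t at t = 1.0000: 4.093567
  t * PV_t at t = 2.0000: 7.979663
  t * PV_t at t = 3.0000: 289.432230
Macaulay duration D = 301.505461 / 104.560809 = 2.883542
Modified duration = D / (1 + y/m) = 2.883542 / (1 + 0.026000) = 2.810470


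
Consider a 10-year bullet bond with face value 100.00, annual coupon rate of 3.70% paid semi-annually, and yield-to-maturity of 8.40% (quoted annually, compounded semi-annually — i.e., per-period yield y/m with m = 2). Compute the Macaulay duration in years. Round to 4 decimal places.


Answer: Macaulay duration = 8.0466 years

Derivation:
Coupon per period c = face * coupon_rate / m = 1.850000
Periods per year m = 2; per-period yield y/m = 0.042000
Number of cashflows N = 20
Cashflows (t years, CF_t, discount factor 1/(1+y/m)^(m*t), PV):
  t = 0.5000: CF_t = 1.850000, DF = 0.959693, PV = 1.775432
  t = 1.0000: CF_t = 1.850000, DF = 0.921010, PV = 1.703869
  t = 1.5000: CF_t = 1.850000, DF = 0.883887, PV = 1.635191
  t = 2.0000: CF_t = 1.850000, DF = 0.848260, PV = 1.569281
  t = 2.5000: CF_t = 1.850000, DF = 0.814069, PV = 1.506028
  t = 3.0000: CF_t = 1.850000, DF = 0.781257, PV = 1.445325
  t = 3.5000: CF_t = 1.850000, DF = 0.749766, PV = 1.387068
  t = 4.0000: CF_t = 1.850000, DF = 0.719545, PV = 1.331159
  t = 4.5000: CF_t = 1.850000, DF = 0.690543, PV = 1.277504
  t = 5.0000: CF_t = 1.850000, DF = 0.662709, PV = 1.226011
  t = 5.5000: CF_t = 1.850000, DF = 0.635997, PV = 1.176595
  t = 6.0000: CF_t = 1.850000, DF = 0.610362, PV = 1.129169
  t = 6.5000: CF_t = 1.850000, DF = 0.585760, PV = 1.083656
  t = 7.0000: CF_t = 1.850000, DF = 0.562150, PV = 1.039977
  t = 7.5000: CF_t = 1.850000, DF = 0.539491, PV = 0.998058
  t = 8.0000: CF_t = 1.850000, DF = 0.517746, PV = 0.957830
  t = 8.5000: CF_t = 1.850000, DF = 0.496877, PV = 0.919222
  t = 9.0000: CF_t = 1.850000, DF = 0.476849, PV = 0.882171
  t = 9.5000: CF_t = 1.850000, DF = 0.457629, PV = 0.846613
  t = 10.0000: CF_t = 101.850000, DF = 0.439183, PV = 44.730799
Price P = sum_t PV_t = 68.620959
Macaulay numerator sum_t t * PV_t:
  t * PV_t at t = 0.5000: 0.887716
  t * PV_t at t = 1.0000: 1.703869
  t * PV_t at t = 1.5000: 2.452787
  t * PV_t at t = 2.0000: 3.138563
  t * PV_t at t = 2.5000: 3.765071
  t * PV_t at t = 3.0000: 4.335974
  t * PV_t at t = 3.5000: 4.854737
  t * PV_t at t = 4.0000: 5.324637
  t * PV_t at t = 4.5000: 5.748768
  t * PV_t at t = 5.0000: 6.130057
  t * PV_t at t = 5.5000: 6.471270
  t * PV_t at t = 6.0000: 6.775016
  t * PV_t at t = 6.5000: 7.043763
  t * PV_t at t = 7.0000: 7.279838
  t * PV_t at t = 7.5000: 7.485438
  t * PV_t at t = 8.0000: 7.662636
  t * PV_t at t = 8.5000: 7.813389
  t * PV_t at t = 9.0000: 7.939539
  t * PV_t at t = 9.5000: 8.042826
  t * PV_t at t = 10.0000: 447.307988
Macaulay duration D = (sum_t t * PV_t) / P = 552.163883 / 68.620959 = 8.046578


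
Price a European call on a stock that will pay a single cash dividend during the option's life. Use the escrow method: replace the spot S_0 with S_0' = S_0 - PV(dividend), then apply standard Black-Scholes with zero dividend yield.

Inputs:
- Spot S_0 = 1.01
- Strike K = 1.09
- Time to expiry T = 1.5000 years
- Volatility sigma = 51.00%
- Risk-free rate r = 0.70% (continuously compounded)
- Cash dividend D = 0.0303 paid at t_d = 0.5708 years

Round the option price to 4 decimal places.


PV(D) = D * exp(-r * t_d) = 0.0303 * 0.99601237 = 0.03017917
S_0' = S_0 - PV(D) = 1.0100 - 0.03017917 = 0.97982083
d1 = (ln(S_0'/K) + (r + sigma^2/2)*T) / (sigma*sqrt(T)) = 0.15851520
d2 = d1 - sigma*sqrt(T) = -0.46610468
exp(-rT) = 0.98955493
N(d1) = 0.56297458; N(d2) = 0.32057029
C = S_0' * N(d1) - K * exp(-rT) * N(d2) = 0.97982083 * 0.56297458 - 1.0900 * 0.98955493 * 0.32057029 = 0.2058

Answer: Price = 0.2058
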